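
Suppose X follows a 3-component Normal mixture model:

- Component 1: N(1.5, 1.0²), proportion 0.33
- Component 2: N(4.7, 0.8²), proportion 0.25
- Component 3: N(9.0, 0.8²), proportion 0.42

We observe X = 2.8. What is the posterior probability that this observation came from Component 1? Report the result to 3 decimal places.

P(component k | x) = P(Z=k)·f_k(x) / marginal(x), where marginal(x) = Σ_j P(Z=j)·f_j(x).
Evaluate each component's likelihood at the observed value:
  L_1 = 0.171369
  L_2 = 0.0297149
  L_3 = 4.52287e-14
Multiply by the mixture weights:
  P(Z=1)·L_1 = 0.33 × 0.171369 = 0.0565516
  P(Z=2)·L_2 = 0.25 × 0.0297149 = 0.00742872
  P(Z=3)·L_3 = 0.42 × 4.52287e-14 = 1.8996e-14
Sum: 0.0565516 + 0.00742872 + 1.8996e-14 = 0.0639804
P(Component 1 | the observation) = 0.0565516 / 0.0639804 ≈ 0.884

0.884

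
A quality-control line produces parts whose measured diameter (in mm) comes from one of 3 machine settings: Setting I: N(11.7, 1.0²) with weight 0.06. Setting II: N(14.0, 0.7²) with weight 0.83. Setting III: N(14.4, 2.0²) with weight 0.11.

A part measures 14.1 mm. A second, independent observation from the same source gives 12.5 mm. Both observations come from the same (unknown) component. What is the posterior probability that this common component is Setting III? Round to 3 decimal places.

0.092

Posterior ∝ prior × likelihood, so P(k | x) ∝ π_k f_k(x); normalise over all components.
Since both observations come from the same component, the likelihood for component k is f_k(x₁)·f_k(x₂).
  L_I = [(1/(1.0·√(2π)))·exp(−(14.1−11.7)²/(2·1.0²)) = 0.398942·exp(-2.88000) = 0.0223945] × [0.289692] = 0.00648751
  L_II = [(1/(0.7·√(2π)))·exp(−(14.1−14.0)²/(2·0.7²)) = 0.569918·exp(-0.01020) = 0.564132] × [0.057373] = 0.0323659
  L_III = [(1/(2.0·√(2π)))·exp(−(14.1−14.4)²/(2·2.0²)) = 0.199471·exp(-0.01125) = 0.19724] × [0.12703] = 0.0250553
Prior × likelihood for each component:
  π_I·L_I = 0.06 × 0.00648751 = 0.00038925
  π_II·L_II = 0.83 × 0.0323659 = 0.0268637
  π_III·L_III = 0.11 × 0.0250553 = 0.00275608
Evidence: 0.00038925 + 0.0268637 + 0.00275608 = 0.030009
Responsibility of Setting III: 0.00275608 / 0.030009 ≈ 0.092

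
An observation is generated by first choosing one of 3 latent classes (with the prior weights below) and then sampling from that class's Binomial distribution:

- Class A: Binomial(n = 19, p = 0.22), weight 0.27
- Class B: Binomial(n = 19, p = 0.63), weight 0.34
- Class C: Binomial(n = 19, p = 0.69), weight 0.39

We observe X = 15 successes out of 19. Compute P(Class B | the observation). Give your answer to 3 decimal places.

Apply Bayes' rule: the posterior for each component is proportional to its prior times its likelihood at x.
Binomial probabilities:
  L_A = C(19,15)·0.22^15·0.78^4 = 3876·1.3688e-10·0.370151 = 1.96382e-07
  L_B = C(19,15)·0.63^15·0.37^4 = 3876·0.000977481·0.0187416 = 0.0710066
  L_C = C(19,15)·0.69^15·0.31^4 = 3876·0.00382592·0.00923521 = 0.136952
Unnormalised posteriors:
  w_A·L_A = 0.27 × 1.96382e-07 = 5.30232e-08
  w_B·L_B = 0.34 × 0.0710066 = 0.0241423
  w_C·L_C = 0.39 × 0.136952 = 0.0534111
Denominator: 5.30232e-08 + 0.0241423 + 0.0534111 = 0.0775534
Responsibility of Class B: 0.0241423 / 0.0775534 ≈ 0.311

0.311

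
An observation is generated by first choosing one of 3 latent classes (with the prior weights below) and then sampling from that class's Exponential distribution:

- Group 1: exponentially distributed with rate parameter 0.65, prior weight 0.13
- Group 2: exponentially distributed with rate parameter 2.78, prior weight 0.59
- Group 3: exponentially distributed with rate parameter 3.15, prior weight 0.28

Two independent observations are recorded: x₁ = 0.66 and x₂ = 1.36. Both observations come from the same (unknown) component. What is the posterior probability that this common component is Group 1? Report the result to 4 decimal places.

Posterior ∝ prior × likelihood, so P(k | x) ∝ π_k f_k(x); normalise over all components.
Since both observations come from the same component, the likelihood for component k is f_k(x₁)·f_k(x₂).
  p_1 = [0.65·e^(−0.65·0.66) = 0.65·e^(−0.4290) = 0.423254] × [0.268533] = 0.113657
  p_2 = [2.78·e^(−2.78·0.66) = 2.78·e^(−1.8348) = 0.443814] × [0.0633963] = 0.0281362
  p_3 = [3.15·e^(−3.15·0.66) = 3.15·e^(−2.0790) = 0.393924] × [0.0434303] = 0.0171082
Prior × likelihood for each component:
  π_1·p_1 = 0.13 × 0.113657 = 0.0147755
  π_2·p_2 = 0.59 × 0.0281362 = 0.0166004
  π_3·p_3 = 0.28 × 0.0171082 = 0.00479031
Normaliser: 0.0147755 + 0.0166004 + 0.00479031 = 0.0361661
P(Group 1 | data) ≈ 0.4085

0.4085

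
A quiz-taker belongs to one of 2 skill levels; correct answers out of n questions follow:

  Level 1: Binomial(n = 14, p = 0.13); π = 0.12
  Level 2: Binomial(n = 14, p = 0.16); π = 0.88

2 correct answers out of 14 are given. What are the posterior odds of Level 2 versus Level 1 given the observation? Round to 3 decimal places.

Since P(k|x) ∝ P(Z=k) f_k(x), the posterior odds are P(Z=i) f_i(x) / (P(Z=j) f_j(x)).
Component likelihoods at x = 2 correct answers out of 14:
  f_1 = 0.289174
  f_2 = 0.287497
Posterior odds = (P(Z=2)·f_2) / (P(Z=1)·f_1) = (0.88·0.287497) / (0.12·0.289174) = 0.252997 / 0.0347009 ≈ 7.291

7.291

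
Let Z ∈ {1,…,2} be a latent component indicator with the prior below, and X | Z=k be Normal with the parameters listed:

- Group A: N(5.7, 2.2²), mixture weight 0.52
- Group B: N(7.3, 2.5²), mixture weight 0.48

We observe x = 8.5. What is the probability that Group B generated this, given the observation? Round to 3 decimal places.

Posterior ∝ prior × likelihood, so P(k | x) ∝ w_k f_k(x); normalise over all components.
Evaluate each component's likelihood at the observed value:
  f_A = (1/(2.2·√(2π)))·exp(−(8.5−5.7)²/(2·2.2²)) = 0.181337·exp(-0.80992) = 0.0806761
  f_B = (1/(2.5·√(2π)))·exp(−(8.5−7.3)²/(2·2.5²)) = 0.159577·exp(-0.11520) = 0.142213
Prior × likelihood for each component:
  w_A·f_A = 0.52 × 0.0806761 = 0.0419516
  w_B·f_B = 0.48 × 0.142213 = 0.0682622
Marginal: 0.0419516 + 0.0682622 = 0.110214
P(Group B | data) = 0.0682622 / 0.110214 ≈ 0.619

0.619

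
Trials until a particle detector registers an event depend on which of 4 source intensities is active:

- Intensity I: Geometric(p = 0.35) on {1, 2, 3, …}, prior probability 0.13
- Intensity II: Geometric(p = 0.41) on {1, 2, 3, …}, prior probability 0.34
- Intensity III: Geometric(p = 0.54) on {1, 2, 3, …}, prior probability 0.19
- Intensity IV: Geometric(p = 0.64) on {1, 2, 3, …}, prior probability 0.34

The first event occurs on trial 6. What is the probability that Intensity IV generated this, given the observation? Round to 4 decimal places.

By Bayes' theorem, P(k | x) = w_k f_k(x) / Σ_j w_j f_j(x).
Component likelihoods at x = 6:
  f_I = 0.0406102
  f_II = 0.0293119
  f_III = 0.011122
  f_IV = 0.00386984
Unnormalised posteriors:
  w_I·f_I = 0.13 × 0.0406102 = 0.00527932
  w_II·f_II = 0.34 × 0.0293119 = 0.00996604
  w_III·f_III = 0.19 × 0.011122 = 0.00211318
  w_IV·f_IV = 0.34 × 0.00386984 = 0.00131574
Sum: 0.00527932 + 0.00996604 + 0.00211318 + 0.00131574 = 0.0186743
P(Intensity IV | x) = 0.00131574 / 0.0186743 ≈ 0.0705

0.0705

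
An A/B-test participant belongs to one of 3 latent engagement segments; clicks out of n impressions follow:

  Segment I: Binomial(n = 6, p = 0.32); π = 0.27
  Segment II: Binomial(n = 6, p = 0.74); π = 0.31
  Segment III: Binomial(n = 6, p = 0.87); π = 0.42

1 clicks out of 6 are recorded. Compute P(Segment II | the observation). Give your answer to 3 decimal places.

Apply Bayes' rule: the posterior for each component is proportional to its prior times its likelihood at x.
Component likelihoods at x = 1 clicks out of 6:
  L_I = C(6,1)·0.32^1·0.68^5 = 6·0.32·0.145393 = 0.279155
  L_II = C(6,1)·0.74^1·0.26^5 = 6·0.74·0.00118814 = 0.00527533
  L_III = C(6,1)·0.87^1·0.13^5 = 6·0.87·3.71293e-05 = 0.000193815
Unnormalised posteriors:
  π_I·L_I = 0.27 × 0.279155 = 0.0753719
  π_II·L_II = 0.31 × 0.00527533 = 0.00163535
  π_III·L_III = 0.42 × 0.000193815 = 8.14023e-05
Marginal: 0.0753719 + 0.00163535 + 8.14023e-05 = 0.0770887
P(Segment II | x) ≈ 0.021

0.021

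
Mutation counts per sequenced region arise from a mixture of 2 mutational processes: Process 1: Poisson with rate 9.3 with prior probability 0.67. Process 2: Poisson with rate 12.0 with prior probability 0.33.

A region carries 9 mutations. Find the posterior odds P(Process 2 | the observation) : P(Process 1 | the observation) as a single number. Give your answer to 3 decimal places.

The posterior odds equal the prior odds times the likelihood ratio: (π_i/π_j)·(f_i(x)/f_j(x)).
Poisson probabilities:
  L_1 = e^(−9.3)·9.3^9/9! = 0.131113
  L_2 = e^(−12.0)·12.0^9/9! = 0.0873644
0.0288302 / 0.0878455 ≈ 0.328

0.328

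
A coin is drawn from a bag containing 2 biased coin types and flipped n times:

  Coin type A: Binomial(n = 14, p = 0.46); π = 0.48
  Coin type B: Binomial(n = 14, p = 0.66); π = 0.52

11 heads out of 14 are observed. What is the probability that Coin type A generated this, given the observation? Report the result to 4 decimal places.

0.0652

Posterior ∝ prior × likelihood, so P(k | x) ∝ π_k f_k(x); normalise over all components.
Evaluate each component's likelihood at the observed value:
  p_A = 0.0111846
  p_B = 0.148089
Multiply by the mixture weights:
  π_A·p_A = 0.48 × 0.0111846 = 0.00536859
  π_B·p_B = 0.52 × 0.148089 = 0.077006
Evidence: 0.00536859 + 0.077006 = 0.0823746
P(Coin type A | the observation) = 0.00536859 / 0.0823746 ≈ 0.0652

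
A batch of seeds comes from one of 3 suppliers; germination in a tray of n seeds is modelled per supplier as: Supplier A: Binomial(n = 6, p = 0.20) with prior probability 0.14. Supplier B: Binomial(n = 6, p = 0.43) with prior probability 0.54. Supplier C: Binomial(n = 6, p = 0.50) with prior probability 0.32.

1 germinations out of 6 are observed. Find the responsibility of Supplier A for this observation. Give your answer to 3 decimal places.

P(component k | x) = π_k·f_k(x) / marginal(x), where marginal(x) = Σ_j π_j·f_j(x).
Binomial probabilities:
  L_A = 0.393216
  L_B = 0.155237
  L_C = 0.09375
Multiply by the mixture weights:
  π_A·L_A = 0.14 × 0.393216 = 0.0550502
  π_B·L_B = 0.54 × 0.155237 = 0.0838277
  π_C·L_C = 0.32 × 0.09375 = 0.03
Evidence: 0.0550502 + 0.0838277 + 0.03 = 0.168878
Responsibility of Supplier A: 0.0550502 / 0.168878 ≈ 0.326

0.326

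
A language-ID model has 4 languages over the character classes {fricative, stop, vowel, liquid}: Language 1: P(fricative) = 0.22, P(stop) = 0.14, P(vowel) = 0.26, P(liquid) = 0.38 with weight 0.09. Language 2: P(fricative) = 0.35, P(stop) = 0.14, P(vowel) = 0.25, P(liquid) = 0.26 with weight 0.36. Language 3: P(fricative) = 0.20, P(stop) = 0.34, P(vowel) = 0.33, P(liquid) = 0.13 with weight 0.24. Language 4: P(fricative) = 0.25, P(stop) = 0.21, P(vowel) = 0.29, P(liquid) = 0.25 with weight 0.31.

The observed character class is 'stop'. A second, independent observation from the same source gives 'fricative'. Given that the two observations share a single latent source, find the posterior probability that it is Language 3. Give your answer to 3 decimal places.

0.308

By Bayes' theorem, P(k | x) = P(Z=k) f_k(x) / Σ_j P(Z=j) f_j(x).
Since both observations come from the same component, the likelihood for component k is f_k(x₁)·f_k(x₂).
  L_1 = [0.14] × [0.22] = 0.0308
  L_2 = [0.14] × [0.35] = 0.049
  L_3 = [0.34] × [0.2] = 0.068
  L_4 = [0.21] × [0.25] = 0.0525
Prior × likelihood for each component:
  P(Z=1)·L_1 = 0.09 × 0.0308 = 0.002772
  P(Z=2)·L_2 = 0.36 × 0.049 = 0.01764
  P(Z=3)·L_3 = 0.24 × 0.068 = 0.01632
  P(Z=4)·L_4 = 0.31 × 0.0525 = 0.016275
Evidence: 0.002772 + 0.01764 + 0.01632 + 0.016275 = 0.053007
P(Language 3 | data) ≈ 0.308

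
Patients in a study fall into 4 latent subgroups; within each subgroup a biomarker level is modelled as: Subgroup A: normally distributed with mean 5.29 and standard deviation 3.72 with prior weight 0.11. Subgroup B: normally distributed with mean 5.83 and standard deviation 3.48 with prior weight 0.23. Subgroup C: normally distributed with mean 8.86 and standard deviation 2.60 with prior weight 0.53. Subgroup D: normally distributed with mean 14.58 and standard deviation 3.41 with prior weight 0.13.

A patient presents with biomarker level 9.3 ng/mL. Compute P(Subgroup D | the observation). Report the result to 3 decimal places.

The responsibility of component k is w_k f_k(x) divided by Σ_j w_j f_j(x).
Normal densities:
  f_A = 0.0599852
  f_B = 0.0697316
  f_C = 0.151258
  f_D = 0.0352813
Unnormalised posteriors:
  w_A·f_A = 0.11 × 0.0599852 = 0.00659837
  w_B·f_B = 0.23 × 0.0697316 = 0.0160383
  w_C·f_C = 0.53 × 0.151258 = 0.0801666
  w_D·f_D = 0.13 × 0.0352813 = 0.00458657
Sum: 0.00659837 + 0.0160383 + 0.0801666 + 0.00458657 = 0.10739
Responsibility of Subgroup D: 0.00458657 / 0.10739 ≈ 0.043

0.043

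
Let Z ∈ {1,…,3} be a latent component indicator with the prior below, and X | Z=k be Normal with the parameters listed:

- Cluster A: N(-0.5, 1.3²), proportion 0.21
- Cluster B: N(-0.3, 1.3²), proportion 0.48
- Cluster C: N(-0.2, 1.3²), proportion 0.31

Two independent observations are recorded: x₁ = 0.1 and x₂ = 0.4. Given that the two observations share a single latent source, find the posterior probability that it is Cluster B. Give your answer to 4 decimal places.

0.4854

Posterior ∝ prior × likelihood, so P(k | x) ∝ π_k f_k(x); normalise over all components.
Since both observations come from the same component, the likelihood for component k is f_k(x₁)·f_k(x₂).
  f_A = [(1/(1.3·√(2π)))·exp(−(0.1−-0.5)²/(2·1.3²)) = 0.306879·exp(-0.10651) = 0.275874] × [0.241485] = 0.0666194
  f_B = [(1/(1.3·√(2π)))·exp(−(0.1−-0.3)²/(2·1.3²)) = 0.306879·exp(-0.04734) = 0.29269] × [0.265465] = 0.077699
  f_C = [(1/(1.3·√(2π)))·exp(−(0.1−-0.2)²/(2·1.3²)) = 0.306879·exp(-0.02663) = 0.298815] × [0.275874] = 0.0824353
Multiply by the mixture weights:
  π_A·f_A = 0.21 × 0.0666194 = 0.0139901
  π_B·f_B = 0.48 × 0.077699 = 0.0372955
  π_C·f_C = 0.31 × 0.0824353 = 0.0255549
Denominator: 0.0139901 + 0.0372955 + 0.0255549 = 0.0768405
So the posterior for Cluster B is 0.0372955 / 0.0768405 ≈ 0.4854.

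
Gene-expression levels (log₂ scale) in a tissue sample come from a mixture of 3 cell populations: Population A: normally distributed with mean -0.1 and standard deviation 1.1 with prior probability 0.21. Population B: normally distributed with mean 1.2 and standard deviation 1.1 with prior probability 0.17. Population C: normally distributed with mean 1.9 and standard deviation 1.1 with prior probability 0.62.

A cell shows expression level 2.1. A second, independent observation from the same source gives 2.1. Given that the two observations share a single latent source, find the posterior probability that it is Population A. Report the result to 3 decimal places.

The responsibility of component k is w_k f_k(x) divided by Σ_j w_j f_j(x).
Since both observations come from the same component, the likelihood for component k is f_k(x₁)·f_k(x₂).
  L_A = [0.0490827] × [0.0490827] = 0.00240911
  L_B = [0.25951] × [0.25951] = 0.0673455
  L_C = [0.356729] × [0.356729] = 0.127256
Weight by the priors:
  w_A·L_A = 0.21 × 0.00240911 = 0.000505913
  w_B·L_B = 0.17 × 0.0673455 = 0.0114487
  w_C·L_C = 0.62 × 0.127256 = 0.0788987
Normaliser: 0.000505913 + 0.0114487 + 0.0788987 = 0.0908533
P(Population A | x₁,x₂) = 0.000505913 / 0.0908533 ≈ 0.006

0.006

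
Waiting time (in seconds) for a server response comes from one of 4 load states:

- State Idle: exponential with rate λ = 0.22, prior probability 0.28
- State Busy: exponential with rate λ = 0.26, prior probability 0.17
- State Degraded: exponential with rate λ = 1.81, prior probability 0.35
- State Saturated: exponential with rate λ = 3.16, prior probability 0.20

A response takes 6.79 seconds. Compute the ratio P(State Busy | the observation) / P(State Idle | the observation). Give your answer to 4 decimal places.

0.5469

Since P(k|x) ∝ π_k f_k(x), the posterior odds are π_i f_i(x) / (π_j f_j(x)).
Component likelihoods at x = 6.79 seconds:
  p_Idle = 0.22·e^(−0.22·6.79) = 0.22·e^(−1.4938) = 0.0493939
  p_Busy = 0.26·e^(−0.26·6.79) = 0.26·e^(−1.7654) = 0.0444908
  p_Degraded = 1.81·e^(−1.81·6.79) = 1.81·e^(−12.2899) = 8.32229e-06
  p_Saturated = 3.16·e^(−3.16·6.79) = 3.16·e^(−21.4564) = 1.51807e-09
Posterior odds = (π_Busy·p_Busy) / (π_Idle·p_Idle) = (0.17·0.0444908) / (0.28·0.0493939) = 0.00756343 / 0.0138303 ≈ 0.5469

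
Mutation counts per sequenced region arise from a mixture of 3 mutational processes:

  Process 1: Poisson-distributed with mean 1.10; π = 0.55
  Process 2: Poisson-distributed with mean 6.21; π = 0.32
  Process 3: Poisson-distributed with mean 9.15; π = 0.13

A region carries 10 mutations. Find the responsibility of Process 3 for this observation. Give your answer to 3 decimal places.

0.509

Posterior ∝ prior × likelihood, so P(k | x) ∝ P(Z=k) f_k(x); normalise over all components.
Evaluate each component's likelihood at the observed value:
  f_1 = 2.37925e-07
  f_2 = 0.0472263
  f_3 = 0.120407
Prior × likelihood for each component:
  P(Z=1)·f_1 = 0.55 × 2.37925e-07 = 1.30859e-07
  P(Z=2)·f_2 = 0.32 × 0.0472263 = 0.0151124
  P(Z=3)·f_3 = 0.13 × 0.120407 = 0.015653
Sum: 1.30859e-07 + 0.0151124 + 0.015653 = 0.0307655
So the posterior for Process 3 is 0.015653 / 0.0307655 ≈ 0.509.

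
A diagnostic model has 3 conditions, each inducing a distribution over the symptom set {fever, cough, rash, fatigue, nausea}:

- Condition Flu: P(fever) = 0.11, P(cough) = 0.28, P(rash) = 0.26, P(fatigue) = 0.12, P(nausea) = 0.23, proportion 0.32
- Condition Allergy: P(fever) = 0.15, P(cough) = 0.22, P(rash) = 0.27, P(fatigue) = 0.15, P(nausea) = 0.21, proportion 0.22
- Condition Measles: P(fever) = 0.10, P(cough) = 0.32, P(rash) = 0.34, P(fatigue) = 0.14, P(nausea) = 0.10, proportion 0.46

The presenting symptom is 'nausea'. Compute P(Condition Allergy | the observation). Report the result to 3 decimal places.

By Bayes' theorem, P(k | x) = w_k f_k(x) / Σ_j w_j f_j(x).
Component likelihoods at x = 'nausea':
  L_Flu = P(nausea | comp) = 0.23
  L_Allergy = P(nausea | comp) = 0.21
  L_Measles = P(nausea | comp) = 0.10
Prior × likelihood for each component:
  w_Flu·L_Flu = 0.32 × 0.23 = 0.0736
  w_Allergy·L_Allergy = 0.22 × 0.21 = 0.0462
  w_Measles·L_Measles = 0.46 × 0.1 = 0.046
Denominator: 0.0736 + 0.0462 + 0.046 = 0.1658
Responsibility of Condition Allergy: 0.0462 / 0.1658 ≈ 0.279

0.279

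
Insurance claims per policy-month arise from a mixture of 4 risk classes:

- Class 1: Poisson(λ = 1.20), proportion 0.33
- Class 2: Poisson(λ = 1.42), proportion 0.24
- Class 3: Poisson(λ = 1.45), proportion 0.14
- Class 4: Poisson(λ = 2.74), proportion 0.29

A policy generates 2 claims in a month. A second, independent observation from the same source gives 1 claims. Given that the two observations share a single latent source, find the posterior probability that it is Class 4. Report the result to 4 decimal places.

0.1774

Posterior ∝ prior × likelihood, so P(k | x) ∝ w_k f_k(x); normalise over all components.
Since both observations come from the same component, the likelihood for component k is f_k(x₁)·f_k(x₂).
  p_1 = [e^(−1.20)·1.20^2/2! = 0.21686] × [0.361433] = 0.0783803
  p_2 = [e^(−1.42)·1.42^2/2! = 0.243696] × [0.343234] = 0.0836448
  p_3 = [e^(−1.45)·1.45^2/2! = 0.246592] × [0.340127] = 0.0838726
  p_4 = [e^(−2.74)·2.74^2/2! = 0.242384] × [0.176923] = 0.0428833
Weight by the priors:
  w_1·p_1 = 0.33 × 0.0783803 = 0.0258655
  w_2·p_2 = 0.24 × 0.0836448 = 0.0200747
  w_3·p_3 = 0.14 × 0.0838726 = 0.0117422
  w_4·p_4 = 0.29 × 0.0428833 = 0.0124361
Marginal: 0.0258655 + 0.0200747 + 0.0117422 + 0.0124361 = 0.0701186
So the posterior for Class 4 is 0.0124361 / 0.0701186 ≈ 0.1774.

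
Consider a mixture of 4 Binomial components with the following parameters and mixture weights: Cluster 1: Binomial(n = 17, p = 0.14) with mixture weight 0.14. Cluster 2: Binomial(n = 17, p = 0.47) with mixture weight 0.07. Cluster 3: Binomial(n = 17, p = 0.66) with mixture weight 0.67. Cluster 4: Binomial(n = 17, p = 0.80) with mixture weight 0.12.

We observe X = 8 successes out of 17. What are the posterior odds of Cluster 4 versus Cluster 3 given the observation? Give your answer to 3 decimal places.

The posterior odds equal the prior odds times the likelihood ratio: (π_i/π_j)·(f_i(x)/f_j(x)).
Component likelihoods at x = 8 successes out of 17:
  p_1 = C(17,8)·0.14^8·0.86^9 = 24310·1.47579e-07·0.257327 = 0.000923199
  p_2 = C(17,8)·0.47^8·0.53^9 = 24310·0.00238113·0.00329976 = 0.191008
  p_3 = C(17,8)·0.66^8·0.34^9 = 24310·0.0360041·6.0717e-05 = 0.0531431
  p_4 = C(17,8)·0.80^8·0.20^9 = 24310·0.167772·5.12e-07 = 0.00208821
Odds = (0.12/0.67) × (0.00208821/0.0531431) = 0.179104 × 0.0392942 ≈ 0.007

0.007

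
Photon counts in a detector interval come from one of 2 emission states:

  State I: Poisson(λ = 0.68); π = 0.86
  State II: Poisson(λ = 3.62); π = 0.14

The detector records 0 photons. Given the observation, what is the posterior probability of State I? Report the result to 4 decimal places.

By Bayes' theorem, P(k | x) = π_k f_k(x) / Σ_j π_j f_j(x).
Poisson probabilities:
  p_I = 0.506617
  p_II = 0.0267827
Multiply by the mixture weights:
  π_I·p_I = 0.86 × 0.506617 = 0.435691
  π_II·p_II = 0.14 × 0.0267827 = 0.00374957
Normaliser: 0.435691 + 0.00374957 = 0.43944
Responsibility of State I: 0.435691 / 0.43944 ≈ 0.9915

0.9915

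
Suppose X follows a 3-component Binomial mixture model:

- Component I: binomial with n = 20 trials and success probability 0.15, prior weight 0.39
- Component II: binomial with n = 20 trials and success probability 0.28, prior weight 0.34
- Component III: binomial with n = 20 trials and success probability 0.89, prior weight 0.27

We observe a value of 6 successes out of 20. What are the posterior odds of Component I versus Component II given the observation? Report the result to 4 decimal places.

Since P(k|x) ∝ P(Z=k) f_k(x), the posterior odds are P(Z=i) f_i(x) / (P(Z=j) f_j(x)).
Evaluate each component's likelihood at the observed value:
  L_I = C(20,6)·0.15^6·0.85^14 = 38760·1.13906e-05·0.10277 = 0.0453729
  L_II = C(20,6)·0.28^6·0.72^14 = 38760·0.00048189·0.0100613 = 0.187926
  L_III = C(20,6)·0.89^6·0.11^14 = 38760·0.496981·3.7975e-14 = 7.31512e-10
0.0176954 / 0.0638948 ≈ 0.2769

0.2769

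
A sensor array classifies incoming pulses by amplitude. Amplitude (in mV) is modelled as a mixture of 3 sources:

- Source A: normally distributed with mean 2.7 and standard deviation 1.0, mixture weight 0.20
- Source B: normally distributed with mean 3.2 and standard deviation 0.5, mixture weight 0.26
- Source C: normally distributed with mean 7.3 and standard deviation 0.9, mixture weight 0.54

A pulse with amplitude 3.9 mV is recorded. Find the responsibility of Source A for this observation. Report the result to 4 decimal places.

0.3323

P(component k | x) = π_k·f_k(x) / marginal(x), where marginal(x) = Σ_j π_j·f_j(x).
Normal densities:
  f_A = (1/(1.0·√(2π)))·exp(−(3.9−2.7)²/(2·1.0²)) = 0.398942·exp(-0.72000) = 0.194186
  f_B = (1/(0.5·√(2π)))·exp(−(3.9−3.2)²/(2·0.5²)) = 0.797885·exp(-0.98000) = 0.299455
  f_C = (1/(0.9·√(2π)))·exp(−(3.9−7.3)²/(2·0.9²)) = 0.443269·exp(-7.13580) = 0.000352881
Prior × likelihood for each component:
  π_A·f_A = 0.20 × 0.194186 = 0.0388372
  π_B·f_B = 0.26 × 0.299455 = 0.0778583
  π_C·f_C = 0.54 × 0.000352881 = 0.000190556
Evidence: 0.0388372 + 0.0778583 + 0.000190556 = 0.116886
Responsibility of Source A: 0.0388372 / 0.116886 ≈ 0.3323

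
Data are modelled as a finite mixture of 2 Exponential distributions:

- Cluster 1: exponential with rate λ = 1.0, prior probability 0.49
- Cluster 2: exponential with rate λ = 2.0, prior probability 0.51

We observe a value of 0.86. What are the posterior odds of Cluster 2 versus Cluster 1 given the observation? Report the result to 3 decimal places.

The posterior odds equal the prior odds times the likelihood ratio: (w_i/w_j)·(f_i(x)/f_j(x)).
Component likelihoods at x = 0.86:
  f_1 = 1.0·e^(−1.0·0.86) = 1.0·e^(−0.8600) = 0.423162
  f_2 = 2.0·e^(−2.0·0.86) = 2.0·e^(−1.7200) = 0.358132
0.182647 / 0.207349 ≈ 0.881

0.881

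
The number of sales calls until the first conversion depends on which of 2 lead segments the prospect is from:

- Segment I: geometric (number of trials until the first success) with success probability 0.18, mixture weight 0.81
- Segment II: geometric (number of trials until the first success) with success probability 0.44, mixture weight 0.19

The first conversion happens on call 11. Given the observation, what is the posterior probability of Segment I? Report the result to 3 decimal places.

P(component k | x) = π_k·f_k(x) / marginal(x), where marginal(x) = Σ_j π_j·f_j(x).
Evaluate each component's likelihood at the observed value:
  L_I = 0.0247406
  L_II = 0.00133454
Prior × likelihood for each component:
  π_I·L_I = 0.81 × 0.0247406 = 0.0200399
  π_II·L_II = 0.19 × 0.00133454 = 0.000253563
Evidence: 0.0200399 + 0.000253563 = 0.0202935
P(Segment I | x) ≈ 0.988

0.988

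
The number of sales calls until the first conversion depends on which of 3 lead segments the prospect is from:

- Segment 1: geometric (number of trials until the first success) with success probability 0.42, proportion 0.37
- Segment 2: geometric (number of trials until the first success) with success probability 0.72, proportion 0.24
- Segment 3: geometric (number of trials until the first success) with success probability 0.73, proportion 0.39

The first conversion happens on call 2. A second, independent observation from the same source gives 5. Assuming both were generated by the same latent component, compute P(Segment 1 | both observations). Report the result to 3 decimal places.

0.893

The responsibility of component k is P(Z=k) f_k(x) divided by Σ_j P(Z=j) f_j(x).
Since both observations come from the same component, the likelihood for component k is f_k(x₁)·f_k(x₂).
  p_1 = [0.42·(1−0.42)^1 = 0.42·0.58 = 0.2436] × [0.0475293] = 0.0115781
  p_2 = [0.72·(1−0.72)^1 = 0.72·0.28 = 0.2016] × [0.00442552] = 0.000892185
  p_3 = [0.73·(1−0.73)^1 = 0.73·0.27 = 0.1971] × [0.00387952] = 0.000764653
Unnormalised posteriors:
  P(Z=1)·p_1 = 0.37 × 0.0115781 = 0.00428391
  P(Z=2)·p_2 = 0.24 × 0.000892185 = 0.000214125
  P(Z=3)·p_3 = 0.39 × 0.000764653 = 0.000298215
Marginal: 0.00428391 + 0.000214125 + 0.000298215 = 0.00479625
P(Segment 1 | x₁,x₂) ≈ 0.893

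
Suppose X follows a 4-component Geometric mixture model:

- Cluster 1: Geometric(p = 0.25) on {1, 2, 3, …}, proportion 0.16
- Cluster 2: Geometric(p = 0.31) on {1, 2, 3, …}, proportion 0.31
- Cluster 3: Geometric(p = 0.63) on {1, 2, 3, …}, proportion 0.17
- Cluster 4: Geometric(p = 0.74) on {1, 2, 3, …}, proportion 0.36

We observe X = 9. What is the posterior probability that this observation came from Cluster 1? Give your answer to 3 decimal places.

0.446

Posterior ∝ prior × likelihood, so P(k | x) ∝ π_k f_k(x); normalise over all components.
Evaluate each component's likelihood at the observed value:
  L_1 = 0.0250282
  L_2 = 0.0159277
  L_3 = 0.000221286
  L_4 = 1.54532e-05
Multiply by the mixture weights:
  π_1·L_1 = 0.16 × 0.0250282 = 0.00400452
  π_2·L_2 = 0.31 × 0.0159277 = 0.0049376
  π_3·L_3 = 0.17 × 0.000221286 = 3.76187e-05
  π_4·L_4 = 0.36 × 1.54532e-05 = 5.56315e-06
Normaliser: 0.00400452 + 0.0049376 + 3.76187e-05 + 5.56315e-06 = 0.0089853
P(Cluster 1 | the observation) ≈ 0.446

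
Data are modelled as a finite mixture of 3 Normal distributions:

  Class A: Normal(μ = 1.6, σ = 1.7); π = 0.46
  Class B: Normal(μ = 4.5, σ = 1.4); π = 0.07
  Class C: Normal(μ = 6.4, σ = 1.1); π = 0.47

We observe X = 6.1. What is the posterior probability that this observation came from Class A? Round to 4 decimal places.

P(component k | x) = P(Z=k)·f_k(x) / marginal(x), where marginal(x) = Σ_j P(Z=j)·f_j(x).
Normal densities:
  L_A = (1/(1.7·√(2π)))·exp(−(6.1−1.6)²/(2·1.7²)) = 0.234672·exp(-3.50346) = 0.007062
  L_B = (1/(1.4·√(2π)))·exp(−(6.1−4.5)²/(2·1.4²)) = 0.284959·exp(-0.65306) = 0.148307
  L_C = (1/(1.1·√(2π)))·exp(−(6.1−6.4)²/(2·1.1²)) = 0.362675·exp(-0.03719) = 0.349435
Weight by the priors:
  P(Z=A)·L_A = 0.46 × 0.007062 = 0.00324852
  P(Z=B)·L_B = 0.07 × 0.148307 = 0.0103815
  P(Z=C)·L_C = 0.47 × 0.349435 = 0.164234
Denominator: 0.00324852 + 0.0103815 + 0.164234 = 0.177864
Responsibility of Class A: 0.00324852 / 0.177864 ≈ 0.0183

0.0183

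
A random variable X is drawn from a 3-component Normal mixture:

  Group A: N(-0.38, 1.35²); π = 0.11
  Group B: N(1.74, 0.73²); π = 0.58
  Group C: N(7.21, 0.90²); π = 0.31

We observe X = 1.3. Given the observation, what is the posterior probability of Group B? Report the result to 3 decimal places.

Posterior ∝ prior × likelihood, so P(k | x) ∝ w_k f_k(x); normalise over all components.
Normal densities:
  L_A = 0.136236
  L_B = 0.455721
  L_C = 1.91883e-10
Weight by the priors:
  w_A·L_A = 0.11 × 0.136236 = 0.014986
  w_B·L_B = 0.58 × 0.455721 = 0.264318
  w_C·L_C = 0.31 × 1.91883e-10 = 5.94838e-11
Marginal: 0.014986 + 0.264318 + 5.94838e-11 = 0.279304
P(Group B | the observation) = 0.264318 / 0.279304 ≈ 0.946

0.946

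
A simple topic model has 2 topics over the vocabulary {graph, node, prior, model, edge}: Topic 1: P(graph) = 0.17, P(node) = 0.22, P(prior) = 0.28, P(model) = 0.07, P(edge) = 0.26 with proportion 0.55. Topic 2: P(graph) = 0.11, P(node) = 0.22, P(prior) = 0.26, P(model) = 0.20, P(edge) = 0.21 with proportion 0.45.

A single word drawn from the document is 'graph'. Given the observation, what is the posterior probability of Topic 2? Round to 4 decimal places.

0.3462

By Bayes' theorem, P(k | x) = π_k f_k(x) / Σ_j π_j f_j(x).
Evaluate each component's likelihood at the observed value:
  L_1 = 0.17
  L_2 = 0.11
Multiply by the mixture weights:
  π_1·L_1 = 0.55 × 0.17 = 0.0935
  π_2·L_2 = 0.45 × 0.11 = 0.0495
Evidence: 0.0935 + 0.0495 = 0.143
P(Topic 2 | the observation) ≈ 0.3462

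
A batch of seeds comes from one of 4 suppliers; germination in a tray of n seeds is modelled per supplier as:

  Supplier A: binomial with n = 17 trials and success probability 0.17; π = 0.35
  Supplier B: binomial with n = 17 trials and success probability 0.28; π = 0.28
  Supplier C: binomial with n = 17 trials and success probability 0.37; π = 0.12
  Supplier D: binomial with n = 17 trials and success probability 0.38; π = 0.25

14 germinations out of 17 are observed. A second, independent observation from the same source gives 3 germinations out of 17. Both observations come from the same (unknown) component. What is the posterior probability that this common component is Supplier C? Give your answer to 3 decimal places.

Posterior ∝ prior × likelihood, so P(k | x) ∝ π_k f_k(x); normalise over all components.
Since both observations come from the same component, the likelihood for component k is f_k(x₁)·f_k(x₂).
  L_A = [6.54679e-09] × [0.246008] = 1.61056e-09
  L_B = [4.62082e-06] × [0.150189] = 6.93996e-07
  L_C = [0.000153234] × [0.0534419] = 8.18911e-06
  L_D = [0.000212156] × [0.0462747] = 9.81743e-06
Weight by the priors:
  π_A·L_A = 0.35 × 1.61056e-09 = 5.63696e-10
  π_B·L_B = 0.28 × 6.93996e-07 = 1.94319e-07
  π_C·L_C = 0.12 × 8.18911e-06 = 9.82693e-07
  π_D·L_D = 0.25 × 9.81743e-06 = 2.45436e-06
Sum: 5.63696e-10 + 1.94319e-07 + 9.82693e-07 + 2.45436e-06 = 3.63193e-06
P(Supplier C | x₁,x₂) ≈ 0.271

0.271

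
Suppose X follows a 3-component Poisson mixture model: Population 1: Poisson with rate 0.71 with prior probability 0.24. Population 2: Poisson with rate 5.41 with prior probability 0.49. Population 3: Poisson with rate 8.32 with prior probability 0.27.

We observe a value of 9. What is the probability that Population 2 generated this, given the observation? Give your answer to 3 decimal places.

P(component k | x) = π_k·f_k(x) / marginal(x), where marginal(x) = Σ_j π_j·f_j(x).
Poisson probabilities:
  L_1 = 6.21174e-08
  L_2 = 0.0489192
  L_3 = 0.128238
Weight by the priors:
  π_1·L_1 = 0.24 × 6.21174e-08 = 1.49082e-08
  π_2·L_2 = 0.49 × 0.0489192 = 0.0239704
  π_3·L_3 = 0.27 × 0.128238 = 0.0346243
Normaliser: 1.49082e-08 + 0.0239704 + 0.0346243 = 0.0585947
P(Population 2 | data) ≈ 0.409

0.409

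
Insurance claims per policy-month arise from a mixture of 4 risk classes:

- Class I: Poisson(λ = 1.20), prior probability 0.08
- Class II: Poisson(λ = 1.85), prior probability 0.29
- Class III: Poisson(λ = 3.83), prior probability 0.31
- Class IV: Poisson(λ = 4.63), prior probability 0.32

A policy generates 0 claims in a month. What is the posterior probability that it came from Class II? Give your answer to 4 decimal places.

0.5732

The responsibility of component k is π_k f_k(x) divided by Σ_j π_j f_j(x).
Evaluate each component's likelihood at the observed value:
  f_I = 0.301194
  f_II = 0.157237
  f_III = 0.0217096
  f_IV = 0.00975476
Prior × likelihood for each component:
  π_I·f_I = 0.08 × 0.301194 = 0.0240955
  π_II·f_II = 0.29 × 0.157237 = 0.0455988
  π_III·f_III = 0.31 × 0.0217096 = 0.00672998
  π_IV·f_IV = 0.32 × 0.00975476 = 0.00312152
Marginal: 0.0240955 + 0.0455988 + 0.00672998 + 0.00312152 = 0.0795458
Responsibility of Class II: 0.0455988 / 0.0795458 ≈ 0.5732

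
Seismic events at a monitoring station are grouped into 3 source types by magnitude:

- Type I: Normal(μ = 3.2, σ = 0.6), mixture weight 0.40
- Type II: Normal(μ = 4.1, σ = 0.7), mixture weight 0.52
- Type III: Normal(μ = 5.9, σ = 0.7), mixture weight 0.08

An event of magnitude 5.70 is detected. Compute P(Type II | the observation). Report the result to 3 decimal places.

Apply Bayes' rule: the posterior for each component is proportional to its prior times its likelihood at x.
Evaluate each component's likelihood at the observed value:
  p_I = (1/(0.6·√(2π)))·exp(−(5.70−3.2)²/(2·0.6²)) = 0.664904·exp(-8.68056) = 0.000112938
  p_II = (1/(0.7·√(2π)))·exp(−(5.70−4.1)²/(2·0.7²)) = 0.569918·exp(-2.61224) = 0.0418147
  p_III = (1/(0.7·√(2π)))·exp(−(5.70−5.9)²/(2·0.7²)) = 0.569918·exp(-0.04082) = 0.547124
Weight by the priors:
  π_I·p_I = 0.40 × 0.000112938 = 4.51753e-05
  π_II·p_II = 0.52 × 0.0418147 = 0.0217436
  π_III·p_III = 0.08 × 0.547124 = 0.0437699
Sum: 4.51753e-05 + 0.0217436 + 0.0437699 = 0.0655587
So the posterior for Type II is 0.0217436 / 0.0655587 ≈ 0.332.

0.332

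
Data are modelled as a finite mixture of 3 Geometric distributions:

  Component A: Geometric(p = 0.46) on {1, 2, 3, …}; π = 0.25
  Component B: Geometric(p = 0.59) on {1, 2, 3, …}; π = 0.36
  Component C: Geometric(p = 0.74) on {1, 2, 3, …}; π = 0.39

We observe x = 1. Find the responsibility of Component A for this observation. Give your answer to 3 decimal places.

The responsibility of component k is P(Z=k) f_k(x) divided by Σ_j P(Z=j) f_j(x).
Geometric probabilities:
  L_A = 0.46
  L_B = 0.59
  L_C = 0.74
Unnormalised posteriors:
  P(Z=A)·L_A = 0.25 × 0.46 = 0.115
  P(Z=B)·L_B = 0.36 × 0.59 = 0.2124
  P(Z=C)·L_C = 0.39 × 0.74 = 0.2886
Sum: 0.115 + 0.2124 + 0.2886 = 0.616
P(Component A | data) ≈ 0.187

0.187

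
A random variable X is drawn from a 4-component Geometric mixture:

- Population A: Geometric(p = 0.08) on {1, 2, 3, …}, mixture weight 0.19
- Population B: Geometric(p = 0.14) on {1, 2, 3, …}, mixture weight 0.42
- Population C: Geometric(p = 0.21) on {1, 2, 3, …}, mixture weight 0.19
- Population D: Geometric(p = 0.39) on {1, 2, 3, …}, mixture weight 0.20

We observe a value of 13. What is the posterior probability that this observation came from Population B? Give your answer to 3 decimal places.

The responsibility of component k is π_k f_k(x) divided by Σ_j π_j f_j(x).
Component likelihoods at x = 13:
  L_A = 0.08·(1−0.08)^12 = 0.08·0.367666 = 0.0294133
  L_B = 0.14·(1−0.14)^12 = 0.14·0.163675 = 0.0229145
  L_C = 0.21·(1−0.21)^12 = 0.21·0.0590915 = 0.0124092
  L_D = 0.39·(1−0.39)^12 = 0.39·0.00265435 = 0.0010352
Weight by the priors:
  π_A·L_A = 0.19 × 0.0294133 = 0.00558853
  π_B·L_B = 0.42 × 0.0229145 = 0.00962407
  π_C·L_C = 0.19 × 0.0124092 = 0.00235775
  π_D·L_D = 0.20 × 0.0010352 = 0.000207039
Denominator: 0.00558853 + 0.00962407 + 0.00235775 + 0.000207039 = 0.0177774
P(Population B | the observation) ≈ 0.541

0.541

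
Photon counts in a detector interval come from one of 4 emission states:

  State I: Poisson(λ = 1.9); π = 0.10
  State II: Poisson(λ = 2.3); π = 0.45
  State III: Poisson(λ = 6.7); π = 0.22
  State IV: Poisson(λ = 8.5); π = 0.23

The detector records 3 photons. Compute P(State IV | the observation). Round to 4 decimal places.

0.0377

Posterior ∝ prior × likelihood, so P(k | x) ∝ π_k f_k(x); normalise over all components.
Poisson probabilities:
  f_I = e^(−1.9)·1.9^3/3! = 0.170982
  f_II = e^(−2.3)·2.3^3/3! = 0.203308
  f_III = e^(−6.7)·6.7^3/3! = 0.0617021
  f_IV = e^(−8.5)·8.5^3/3! = 0.0208258
Multiply by the mixture weights:
  π_I·f_I = 0.10 × 0.170982 = 0.0170982
  π_II·f_II = 0.45 × 0.203308 = 0.0914887
  π_III·f_III = 0.22 × 0.0617021 = 0.0135745
  π_IV·f_IV = 0.23 × 0.0208258 = 0.00478994
Denominator: 0.0170982 + 0.0914887 + 0.0135745 + 0.00478994 = 0.126951
So the posterior for State IV is 0.00478994 / 0.126951 ≈ 0.0377.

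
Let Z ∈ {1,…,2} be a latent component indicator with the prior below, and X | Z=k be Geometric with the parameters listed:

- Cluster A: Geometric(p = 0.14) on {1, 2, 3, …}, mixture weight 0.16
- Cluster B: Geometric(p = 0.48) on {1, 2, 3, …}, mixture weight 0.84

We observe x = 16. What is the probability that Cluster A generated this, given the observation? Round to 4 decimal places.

0.9906

Apply Bayes' rule: the posterior for each component is proportional to its prior times its likelihood at x.
Geometric probabilities:
  f_A = 0.0145749
  f_B = 2.6381e-05
Weight by the priors:
  P(Z=A)·f_A = 0.16 × 0.0145749 = 0.00233198
  P(Z=B)·f_B = 0.84 × 2.6381e-05 = 2.216e-05
Normaliser: 0.00233198 + 2.216e-05 = 0.00235414
P(Cluster A | 16) = 0.00233198 / 0.00235414 ≈ 0.9906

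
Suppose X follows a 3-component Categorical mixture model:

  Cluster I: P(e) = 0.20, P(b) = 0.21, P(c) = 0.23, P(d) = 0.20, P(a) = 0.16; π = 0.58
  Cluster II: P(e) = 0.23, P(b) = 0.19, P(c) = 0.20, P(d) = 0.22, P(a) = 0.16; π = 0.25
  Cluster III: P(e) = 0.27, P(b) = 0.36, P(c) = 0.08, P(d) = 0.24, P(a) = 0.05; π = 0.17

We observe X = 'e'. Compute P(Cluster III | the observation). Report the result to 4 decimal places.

0.2092

P(component k | x) = π_k·f_k(x) / marginal(x), where marginal(x) = Σ_j π_j·f_j(x).
Categorical probabilities:
  f_I = P(e | comp) = 0.20
  f_II = P(e | comp) = 0.23
  f_III = P(e | comp) = 0.27
Weight by the priors:
  π_I·f_I = 0.58 × 0.2 = 0.116
  π_II·f_II = 0.25 × 0.23 = 0.0575
  π_III·f_III = 0.17 × 0.27 = 0.0459
Marginal: 0.116 + 0.0575 + 0.0459 = 0.2194
So the posterior for Cluster III is 0.0459 / 0.2194 ≈ 0.2092.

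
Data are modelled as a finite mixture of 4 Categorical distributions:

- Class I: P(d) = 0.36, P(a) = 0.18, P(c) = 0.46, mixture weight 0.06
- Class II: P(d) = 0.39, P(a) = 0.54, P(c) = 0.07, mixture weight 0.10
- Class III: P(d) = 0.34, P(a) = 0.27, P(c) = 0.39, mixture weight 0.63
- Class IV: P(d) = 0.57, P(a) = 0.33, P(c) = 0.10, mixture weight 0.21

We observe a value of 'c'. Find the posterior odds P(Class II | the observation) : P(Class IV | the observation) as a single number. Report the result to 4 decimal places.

Posterior odds = (P(Z=i) f_i(x)) / (P(Z=j) f_j(x)); the normalising sum cancels.
Categorical probabilities:
  p_I = 0.46
  p_II = 0.07
  p_III = 0.39
  p_IV = 0.1
Odds = (0.10/0.21) × (0.07/0.1) = 0.47619 × 0.7 ≈ 0.3333

0.3333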